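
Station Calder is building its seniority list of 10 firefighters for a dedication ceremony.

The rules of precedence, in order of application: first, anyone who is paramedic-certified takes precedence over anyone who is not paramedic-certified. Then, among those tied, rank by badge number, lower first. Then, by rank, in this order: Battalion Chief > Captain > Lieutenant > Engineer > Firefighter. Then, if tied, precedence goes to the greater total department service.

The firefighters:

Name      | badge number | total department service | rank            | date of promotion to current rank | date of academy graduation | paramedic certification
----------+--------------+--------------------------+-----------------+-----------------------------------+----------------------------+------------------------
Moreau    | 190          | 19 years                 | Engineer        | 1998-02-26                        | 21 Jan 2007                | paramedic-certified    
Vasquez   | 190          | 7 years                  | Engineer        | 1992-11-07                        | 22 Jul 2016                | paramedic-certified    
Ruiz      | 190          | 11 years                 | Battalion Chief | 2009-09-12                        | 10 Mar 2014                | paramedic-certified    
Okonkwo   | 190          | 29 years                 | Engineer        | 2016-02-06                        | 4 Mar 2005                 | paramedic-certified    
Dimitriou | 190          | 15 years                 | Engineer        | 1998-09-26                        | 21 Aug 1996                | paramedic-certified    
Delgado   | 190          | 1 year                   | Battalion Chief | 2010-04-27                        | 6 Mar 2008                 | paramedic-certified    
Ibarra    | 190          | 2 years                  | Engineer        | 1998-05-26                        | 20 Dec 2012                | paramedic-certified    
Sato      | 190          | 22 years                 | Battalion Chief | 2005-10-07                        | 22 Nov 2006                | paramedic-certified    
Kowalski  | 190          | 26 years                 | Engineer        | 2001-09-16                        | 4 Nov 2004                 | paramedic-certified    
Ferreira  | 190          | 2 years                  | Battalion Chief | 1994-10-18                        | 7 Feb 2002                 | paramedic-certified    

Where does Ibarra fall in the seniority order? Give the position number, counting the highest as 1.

By the first rule: Sato, Ruiz, Ferreira, Delgado, Okonkwo, Kowalski, Moreau, Dimitriou, Vasquez and Ibarra (each paramedic-certified).
Sato, Ruiz, Ferreira, Delgado, Okonkwo, Kowalski, Moreau, Dimitriou, Vasquez and Ibarra all have badge number 190, so the next rule applies.
Among Sato, Ruiz, Ferreira, Delgado, Okonkwo, Kowalski, Moreau, Dimitriou, Vasquez and Ibarra, by rank: Sato, Ruiz, Ferreira and Delgado (Battalion Chief) before Okonkwo, Kowalski, Moreau, Dimitriou, Vasquez and Ibarra (Engineer).
Among Sato, Ruiz, Ferreira and Delgado, by total department service (higher first): Sato (22 years) before Ruiz (11 years) before Ferreira (2 years) before Delgado (1 year).
Among Okonkwo, Kowalski, Moreau, Dimitriou, Vasquez and Ibarra, by total department service (higher first): Okonkwo (29 years) before Kowalski (26 years) before Moreau (19 years) before Dimitriou (15 years) before Vasquez (7 years) before Ibarra (2 years).
Order: Sato, Ruiz, Ferreira, Delgado, Okonkwo, Kowalski, Moreau, Dimitriou, Vasquez, Ibarra. So position 10.

10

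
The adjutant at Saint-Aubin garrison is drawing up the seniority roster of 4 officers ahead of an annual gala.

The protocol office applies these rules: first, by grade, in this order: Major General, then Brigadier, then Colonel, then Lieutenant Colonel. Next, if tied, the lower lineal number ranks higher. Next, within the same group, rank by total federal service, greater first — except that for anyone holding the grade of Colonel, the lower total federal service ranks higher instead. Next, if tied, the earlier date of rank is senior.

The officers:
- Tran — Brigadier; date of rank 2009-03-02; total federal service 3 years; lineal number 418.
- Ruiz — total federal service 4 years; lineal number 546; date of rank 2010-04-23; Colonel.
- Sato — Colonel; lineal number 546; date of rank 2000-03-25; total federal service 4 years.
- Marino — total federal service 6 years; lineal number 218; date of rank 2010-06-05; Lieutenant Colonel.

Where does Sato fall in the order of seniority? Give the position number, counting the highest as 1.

By grade: Tran (Brigadier); then Sato and Ruiz (Colonel); then Marino (Lieutenant Colonel).
Sato and Ruiz both have lineal number 546, so the next rule applies.
Sato and Ruiz both have total federal service 4 years, so the next rule applies.
Among Sato and Ruiz, by date of rank (earlier first): Sato (2000-03-25) before Ruiz (2010-04-23).
Order: Tran, Sato, Ruiz, Marino. So position 2.

2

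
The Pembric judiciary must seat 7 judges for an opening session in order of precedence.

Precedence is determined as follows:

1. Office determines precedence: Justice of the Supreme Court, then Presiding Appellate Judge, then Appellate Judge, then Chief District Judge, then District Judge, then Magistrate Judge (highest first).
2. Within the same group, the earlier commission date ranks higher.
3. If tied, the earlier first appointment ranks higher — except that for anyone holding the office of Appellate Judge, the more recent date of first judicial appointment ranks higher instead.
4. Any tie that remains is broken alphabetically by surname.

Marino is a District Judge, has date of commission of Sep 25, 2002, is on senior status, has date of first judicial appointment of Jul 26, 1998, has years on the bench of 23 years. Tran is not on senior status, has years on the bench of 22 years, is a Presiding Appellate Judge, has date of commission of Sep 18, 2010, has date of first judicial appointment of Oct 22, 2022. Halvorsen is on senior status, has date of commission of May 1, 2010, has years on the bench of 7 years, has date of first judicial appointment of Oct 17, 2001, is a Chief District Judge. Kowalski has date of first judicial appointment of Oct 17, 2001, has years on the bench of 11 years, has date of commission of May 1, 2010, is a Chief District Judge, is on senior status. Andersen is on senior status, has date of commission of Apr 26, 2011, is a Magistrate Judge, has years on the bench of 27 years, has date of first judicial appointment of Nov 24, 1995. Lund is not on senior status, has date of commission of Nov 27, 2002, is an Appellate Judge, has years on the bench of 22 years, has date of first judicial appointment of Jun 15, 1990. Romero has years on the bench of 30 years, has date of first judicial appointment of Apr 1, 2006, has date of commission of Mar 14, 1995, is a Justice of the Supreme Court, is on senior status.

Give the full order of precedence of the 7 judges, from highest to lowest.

Romero, Tran, Lund, Halvorsen, Kowalski, Marino, Andersen

By office: Romero (Justice of the Supreme Court); then Tran (Presiding Appellate Judge); then Lund (Appellate Judge); then Halvorsen and Kowalski (Chief District Judge); then Marino (District Judge); then Andersen (Magistrate Judge).
Halvorsen and Kowalski both have date of commission May 1, 2010, so the next rule applies.
Halvorsen and Kowalski both have date of first judicial appointment Oct 17, 2001, so the next rule applies.
Among Halvorsen and Kowalski, alphabetically by surname: Halvorsen before Kowalski.
Full order: Romero, Tran, Lund, Halvorsen, Kowalski, Marino, Andersen.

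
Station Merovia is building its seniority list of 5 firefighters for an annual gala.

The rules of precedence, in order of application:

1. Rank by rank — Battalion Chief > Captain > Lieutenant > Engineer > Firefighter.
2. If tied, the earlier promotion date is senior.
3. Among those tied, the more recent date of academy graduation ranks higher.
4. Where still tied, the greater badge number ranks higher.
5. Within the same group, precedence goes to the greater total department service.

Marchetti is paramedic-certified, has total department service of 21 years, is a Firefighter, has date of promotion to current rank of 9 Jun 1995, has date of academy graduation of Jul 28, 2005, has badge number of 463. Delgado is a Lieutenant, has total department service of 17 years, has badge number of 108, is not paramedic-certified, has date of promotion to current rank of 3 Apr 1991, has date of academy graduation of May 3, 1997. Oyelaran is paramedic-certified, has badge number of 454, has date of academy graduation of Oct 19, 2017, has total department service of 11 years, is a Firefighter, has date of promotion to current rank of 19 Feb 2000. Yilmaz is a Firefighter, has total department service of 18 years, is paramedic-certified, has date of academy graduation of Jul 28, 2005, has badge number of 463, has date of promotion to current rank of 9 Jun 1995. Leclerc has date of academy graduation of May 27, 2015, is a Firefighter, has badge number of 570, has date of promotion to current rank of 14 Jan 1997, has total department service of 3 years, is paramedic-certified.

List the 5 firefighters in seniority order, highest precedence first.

By rank: Delgado (Lieutenant); then Marchetti, Yilmaz, Leclerc and Oyelaran (Firefighter).
Among Marchetti, Yilmaz, Leclerc and Oyelaran, by date of promotion to current rank (earlier first): Marchetti and Yilmaz (9 Jun 1995) before Leclerc (14 Jan 1997) before Oyelaran (19 Feb 2000).
Marchetti and Yilmaz both have date of academy graduation Jul 28, 2005, so the next rule applies.
Marchetti and Yilmaz both have badge number 463, so the next rule applies.
Among Marchetti and Yilmaz, by total department service (higher first): Marchetti (21 years) before Yilmaz (18 years).
Full order: Delgado, Marchetti, Yilmaz, Leclerc, Oyelaran.

Delgado, Marchetti, Yilmaz, Leclerc, Oyelaran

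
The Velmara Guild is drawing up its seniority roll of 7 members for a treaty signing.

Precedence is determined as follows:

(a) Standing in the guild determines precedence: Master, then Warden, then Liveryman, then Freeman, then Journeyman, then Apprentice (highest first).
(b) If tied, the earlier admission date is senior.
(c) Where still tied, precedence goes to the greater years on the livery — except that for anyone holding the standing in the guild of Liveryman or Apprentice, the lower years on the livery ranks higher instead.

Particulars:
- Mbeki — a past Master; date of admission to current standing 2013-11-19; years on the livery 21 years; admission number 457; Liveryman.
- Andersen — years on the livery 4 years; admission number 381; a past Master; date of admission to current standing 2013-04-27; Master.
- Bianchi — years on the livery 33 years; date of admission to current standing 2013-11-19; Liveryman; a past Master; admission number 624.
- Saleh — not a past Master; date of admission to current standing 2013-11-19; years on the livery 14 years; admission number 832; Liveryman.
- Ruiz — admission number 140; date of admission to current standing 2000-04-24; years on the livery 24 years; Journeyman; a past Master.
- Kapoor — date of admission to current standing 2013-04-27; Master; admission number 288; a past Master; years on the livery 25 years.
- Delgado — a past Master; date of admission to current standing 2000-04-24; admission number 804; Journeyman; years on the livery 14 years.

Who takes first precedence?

By standing in the guild: Kapoor and Andersen (Master); then Saleh, Mbeki and Bianchi (Liveryman); then Ruiz and Delgado (Journeyman).
Kapoor and Andersen both have date of admission to current standing 2013-04-27, so the next rule applies.
Among Kapoor and Andersen, by years on the livery (higher first): Kapoor (25 years) before Andersen (4 years).
Saleh, Mbeki and Bianchi all have date of admission to current standing 2013-11-19, so the next rule applies.
Among Saleh, Mbeki and Bianchi, by years on the livery (lower first) (reversed rule for this group): Saleh (14 years) before Mbeki (21 years) before Bianchi (33 years).
Ruiz and Delgado both have date of admission to current standing 2000-04-24, so the next rule applies.
Among Ruiz and Delgado, by years on the livery (higher first): Ruiz (24 years) before Delgado (14 years).
Order: Kapoor, Andersen, Saleh, Mbeki, Bianchi, Ruiz, Delgado.

Kapoor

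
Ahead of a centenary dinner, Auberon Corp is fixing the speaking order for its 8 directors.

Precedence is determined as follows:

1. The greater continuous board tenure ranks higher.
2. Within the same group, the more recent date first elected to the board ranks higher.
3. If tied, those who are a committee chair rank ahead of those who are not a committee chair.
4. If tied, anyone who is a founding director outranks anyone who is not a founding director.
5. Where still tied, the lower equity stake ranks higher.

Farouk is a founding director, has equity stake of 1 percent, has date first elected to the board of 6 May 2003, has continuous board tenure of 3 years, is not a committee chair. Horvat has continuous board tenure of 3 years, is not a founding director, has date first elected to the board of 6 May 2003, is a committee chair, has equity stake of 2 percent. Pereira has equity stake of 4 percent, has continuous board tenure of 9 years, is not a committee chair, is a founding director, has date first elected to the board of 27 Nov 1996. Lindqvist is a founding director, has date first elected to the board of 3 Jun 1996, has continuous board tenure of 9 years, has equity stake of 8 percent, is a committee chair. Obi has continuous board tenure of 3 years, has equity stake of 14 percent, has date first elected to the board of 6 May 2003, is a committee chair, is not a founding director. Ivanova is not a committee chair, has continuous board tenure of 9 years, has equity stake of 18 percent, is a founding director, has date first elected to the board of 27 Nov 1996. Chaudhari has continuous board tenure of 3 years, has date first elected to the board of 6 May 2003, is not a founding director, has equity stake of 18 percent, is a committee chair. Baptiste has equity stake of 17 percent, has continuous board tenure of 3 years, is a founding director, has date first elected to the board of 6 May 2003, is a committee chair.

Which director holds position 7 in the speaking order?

By continuous board tenure (higher first): Pereira, Ivanova and Lindqvist (each 9 years); then Baptiste, Horvat, Obi, Chaudhari and Farouk (each 3 years).
Among Pereira, Ivanova and Lindqvist, by date first elected to the board (later first): Pereira and Ivanova (27 Nov 1996) before Lindqvist (3 Jun 1996).
Pereira and Ivanova are each not a committee chair, so the next rule applies.
Pereira and Ivanova are each a founding director, so the next rule applies.
Among Pereira and Ivanova, by equity stake (lower first): Pereira (4 percent) before Ivanova (18 percent).
Baptiste, Horvat, Obi, Chaudhari and Farouk all have date first elected to the board 6 May 2003, so the next rule applies.
Among Baptiste, Horvat, Obi, Chaudhari and Farouk, a committee chair before not a committee chair: Baptiste, Horvat, Obi and Chaudhari (a committee chair) before Farouk (not a committee chair).
Among Baptiste, Horvat, Obi and Chaudhari, a founding director before not a founding director: Baptiste (a founding director) before Horvat, Obi and Chaudhari (not a founding director).
Among Horvat, Obi and Chaudhari, by equity stake (lower first): Horvat (2 percent) before Obi (14 percent) before Chaudhari (18 percent).
Order: Pereira, Ivanova, Lindqvist, Baptiste, Horvat, Obi, Chaudhari, Farouk.

Chaudhari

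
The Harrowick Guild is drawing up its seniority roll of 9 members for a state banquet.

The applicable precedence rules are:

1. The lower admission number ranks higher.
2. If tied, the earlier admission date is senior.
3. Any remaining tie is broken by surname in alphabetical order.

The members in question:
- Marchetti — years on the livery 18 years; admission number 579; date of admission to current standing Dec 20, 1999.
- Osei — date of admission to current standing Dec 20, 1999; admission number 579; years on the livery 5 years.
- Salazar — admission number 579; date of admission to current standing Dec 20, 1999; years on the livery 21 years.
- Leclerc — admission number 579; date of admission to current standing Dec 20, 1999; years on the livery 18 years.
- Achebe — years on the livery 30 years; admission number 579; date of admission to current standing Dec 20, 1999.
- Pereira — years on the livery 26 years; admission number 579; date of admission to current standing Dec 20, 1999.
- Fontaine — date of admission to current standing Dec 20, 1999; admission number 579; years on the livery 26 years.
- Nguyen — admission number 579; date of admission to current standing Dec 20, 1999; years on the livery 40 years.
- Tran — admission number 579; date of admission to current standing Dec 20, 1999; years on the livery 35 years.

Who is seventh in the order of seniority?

Pereira

By admission number (lower first): Achebe, Fontaine, Leclerc, Marchetti, Nguyen, Osei, Pereira, Salazar and Tran (each 579).
Achebe, Fontaine, Leclerc, Marchetti, Nguyen, Osei, Pereira, Salazar and Tran all have date of admission to current standing Dec 20, 1999, so the next rule applies.
Among Achebe, Fontaine, Leclerc, Marchetti, Nguyen, Osei, Pereira, Salazar and Tran, alphabetically by surname: Achebe before Fontaine before Leclerc before Marchetti before Nguyen before Osei before Pereira before Salazar before Tran.
Order: Achebe, Fontaine, Leclerc, Marchetti, Nguyen, Osei, Pereira, Salazar, Tran.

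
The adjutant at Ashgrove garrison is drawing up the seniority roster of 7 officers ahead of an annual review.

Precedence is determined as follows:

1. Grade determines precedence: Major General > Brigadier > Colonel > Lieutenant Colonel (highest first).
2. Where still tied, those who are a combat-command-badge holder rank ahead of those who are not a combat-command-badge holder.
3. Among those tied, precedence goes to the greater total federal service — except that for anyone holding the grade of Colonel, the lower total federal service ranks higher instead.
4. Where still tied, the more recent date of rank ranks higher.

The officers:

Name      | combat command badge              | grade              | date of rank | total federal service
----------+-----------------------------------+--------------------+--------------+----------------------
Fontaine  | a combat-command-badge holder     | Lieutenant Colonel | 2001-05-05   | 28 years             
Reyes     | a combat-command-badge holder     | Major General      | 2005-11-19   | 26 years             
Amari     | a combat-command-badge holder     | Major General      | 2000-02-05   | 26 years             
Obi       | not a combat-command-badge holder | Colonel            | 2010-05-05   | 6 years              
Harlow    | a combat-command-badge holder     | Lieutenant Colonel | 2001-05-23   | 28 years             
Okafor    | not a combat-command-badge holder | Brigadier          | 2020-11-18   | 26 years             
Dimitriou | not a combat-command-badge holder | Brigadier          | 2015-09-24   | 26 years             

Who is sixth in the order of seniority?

Harlow

By grade: Reyes and Amari (Major General); then Okafor and Dimitriou (Brigadier); then Obi (Colonel); then Harlow and Fontaine (Lieutenant Colonel).
Reyes and Amari are each a combat-command-badge holder, so the next rule applies.
Reyes and Amari both have total federal service 26 years, so the next rule applies.
Among Reyes and Amari, by date of rank (later first): Reyes (2005-11-19) before Amari (2000-02-05).
Okafor and Dimitriou are each not a combat-command-badge holder, so the next rule applies.
Okafor and Dimitriou both have total federal service 26 years, so the next rule applies.
Among Okafor and Dimitriou, by date of rank (later first): Okafor (2020-11-18) before Dimitriou (2015-09-24).
Harlow and Fontaine are each a combat-command-badge holder, so the next rule applies.
Harlow and Fontaine both have total federal service 28 years, so the next rule applies.
Among Harlow and Fontaine, by date of rank (later first): Harlow (2001-05-23) before Fontaine (2001-05-05).
Order: Reyes, Amari, Okafor, Dimitriou, Obi, Harlow, Fontaine.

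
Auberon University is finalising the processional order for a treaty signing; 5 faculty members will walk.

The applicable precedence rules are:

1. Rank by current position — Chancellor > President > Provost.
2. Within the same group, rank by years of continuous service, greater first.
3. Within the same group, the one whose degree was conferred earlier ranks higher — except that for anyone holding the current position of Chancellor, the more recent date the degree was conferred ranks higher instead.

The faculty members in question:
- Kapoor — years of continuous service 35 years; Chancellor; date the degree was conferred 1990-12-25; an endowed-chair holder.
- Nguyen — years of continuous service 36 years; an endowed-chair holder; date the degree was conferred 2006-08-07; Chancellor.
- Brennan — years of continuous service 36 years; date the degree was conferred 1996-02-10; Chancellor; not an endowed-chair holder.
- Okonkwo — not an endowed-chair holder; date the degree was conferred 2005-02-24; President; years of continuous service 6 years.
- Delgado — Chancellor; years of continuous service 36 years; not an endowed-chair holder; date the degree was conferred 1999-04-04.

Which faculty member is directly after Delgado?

By current position: Nguyen, Delgado, Brennan and Kapoor (Chancellor); then Okonkwo (President).
Among Nguyen, Delgado, Brennan and Kapoor, by years of continuous service (higher first): Nguyen, Delgado and Brennan (36 years) before Kapoor (35 years).
Among Nguyen, Delgado and Brennan, by date the degree was conferred (later first) (reversed rule for this group): Nguyen (2006-08-07) before Delgado (1999-04-04) before Brennan (1996-02-10).
Order: Nguyen, Delgado, Brennan, Kapoor, Okonkwo.

Brennan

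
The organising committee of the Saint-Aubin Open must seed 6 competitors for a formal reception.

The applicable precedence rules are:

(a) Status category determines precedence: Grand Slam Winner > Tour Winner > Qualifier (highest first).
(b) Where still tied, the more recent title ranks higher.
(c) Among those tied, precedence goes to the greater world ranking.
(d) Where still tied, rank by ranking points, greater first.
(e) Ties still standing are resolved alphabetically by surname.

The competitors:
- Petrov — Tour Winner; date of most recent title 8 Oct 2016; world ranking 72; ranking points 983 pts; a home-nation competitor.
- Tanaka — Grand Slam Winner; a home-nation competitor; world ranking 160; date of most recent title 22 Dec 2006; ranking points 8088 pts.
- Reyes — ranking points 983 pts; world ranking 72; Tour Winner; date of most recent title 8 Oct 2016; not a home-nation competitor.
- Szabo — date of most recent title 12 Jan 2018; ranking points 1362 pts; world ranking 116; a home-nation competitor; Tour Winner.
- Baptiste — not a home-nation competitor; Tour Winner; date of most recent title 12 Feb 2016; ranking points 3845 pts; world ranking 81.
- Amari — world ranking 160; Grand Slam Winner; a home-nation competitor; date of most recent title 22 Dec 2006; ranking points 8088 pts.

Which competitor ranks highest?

By status category: Amari and Tanaka (Grand Slam Winner); then Szabo, Petrov, Reyes and Baptiste (Tour Winner).
Amari and Tanaka both have date of most recent title 22 Dec 2006, so the next rule applies.
Amari and Tanaka both have world ranking 160, so the next rule applies.
Amari and Tanaka both have ranking points 8088 pts, so the next rule applies.
Among Amari and Tanaka, alphabetically by surname: Amari before Tanaka.
Among Szabo, Petrov, Reyes and Baptiste, by date of most recent title (later first): Szabo (12 Jan 2018) before Petrov and Reyes (8 Oct 2016) before Baptiste (12 Feb 2016).
Petrov and Reyes both have world ranking 72, so the next rule applies.
Petrov and Reyes both have ranking points 983 pts, so the next rule applies.
Among Petrov and Reyes, alphabetically by surname: Petrov before Reyes.
Order: Amari, Tanaka, Szabo, Petrov, Reyes, Baptiste.

Amari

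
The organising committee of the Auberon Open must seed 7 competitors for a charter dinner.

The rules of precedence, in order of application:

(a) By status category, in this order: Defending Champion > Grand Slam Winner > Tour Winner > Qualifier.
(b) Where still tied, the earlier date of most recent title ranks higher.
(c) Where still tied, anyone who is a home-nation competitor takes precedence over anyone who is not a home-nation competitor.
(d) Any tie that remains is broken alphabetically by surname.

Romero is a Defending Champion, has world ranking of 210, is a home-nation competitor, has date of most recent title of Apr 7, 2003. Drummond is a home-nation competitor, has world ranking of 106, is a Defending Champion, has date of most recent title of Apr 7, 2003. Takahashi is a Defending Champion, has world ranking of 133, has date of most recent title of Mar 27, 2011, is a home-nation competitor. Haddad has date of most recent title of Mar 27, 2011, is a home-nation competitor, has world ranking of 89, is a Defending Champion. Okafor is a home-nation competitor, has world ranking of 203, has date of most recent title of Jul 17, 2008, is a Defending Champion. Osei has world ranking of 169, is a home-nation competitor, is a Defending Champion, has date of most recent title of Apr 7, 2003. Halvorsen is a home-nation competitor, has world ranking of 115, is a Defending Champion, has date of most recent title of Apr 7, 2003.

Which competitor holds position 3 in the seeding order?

By status category: Drummond, Halvorsen, Osei, Romero, Okafor, Haddad and Takahashi (Defending Champion).
Among Drummond, Halvorsen, Osei, Romero, Okafor, Haddad and Takahashi, by date of most recent title (earlier first): Drummond, Halvorsen, Osei and Romero (Apr 7, 2003) before Okafor (Jul 17, 2008) before Haddad and Takahashi (Mar 27, 2011).
Drummond, Halvorsen, Osei and Romero are each a home-nation competitor, so the next rule applies.
Among Drummond, Halvorsen, Osei and Romero, alphabetically by surname: Drummond before Halvorsen before Osei before Romero.
Haddad and Takahashi are each a home-nation competitor, so the next rule applies.
Among Haddad and Takahashi, alphabetically by surname: Haddad before Takahashi.
Order: Drummond, Halvorsen, Osei, Romero, Okafor, Haddad, Takahashi.

Osei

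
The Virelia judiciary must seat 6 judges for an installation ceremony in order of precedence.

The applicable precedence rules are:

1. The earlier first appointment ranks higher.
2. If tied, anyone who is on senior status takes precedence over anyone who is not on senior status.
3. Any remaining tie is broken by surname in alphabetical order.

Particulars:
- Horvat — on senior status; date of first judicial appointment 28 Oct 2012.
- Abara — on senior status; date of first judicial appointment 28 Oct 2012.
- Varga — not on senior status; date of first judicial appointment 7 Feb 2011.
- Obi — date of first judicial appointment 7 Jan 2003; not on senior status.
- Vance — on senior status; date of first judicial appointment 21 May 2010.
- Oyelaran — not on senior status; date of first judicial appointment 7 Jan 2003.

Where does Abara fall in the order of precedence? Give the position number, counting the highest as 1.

5

By date of first judicial appointment (earlier first): Obi and Oyelaran (both 7 Jan 2003); then Vance (21 May 2010); then Varga (7 Feb 2011); then Abara and Horvat (both 28 Oct 2012).
Obi and Oyelaran are each not on senior status, so the next rule applies.
Among Obi and Oyelaran, alphabetically by surname: Obi before Oyelaran.
Abara and Horvat are each on senior status, so the next rule applies.
Among Abara and Horvat, alphabetically by surname: Abara before Horvat.
Order: Obi, Oyelaran, Vance, Varga, Abara, Horvat. So position 5.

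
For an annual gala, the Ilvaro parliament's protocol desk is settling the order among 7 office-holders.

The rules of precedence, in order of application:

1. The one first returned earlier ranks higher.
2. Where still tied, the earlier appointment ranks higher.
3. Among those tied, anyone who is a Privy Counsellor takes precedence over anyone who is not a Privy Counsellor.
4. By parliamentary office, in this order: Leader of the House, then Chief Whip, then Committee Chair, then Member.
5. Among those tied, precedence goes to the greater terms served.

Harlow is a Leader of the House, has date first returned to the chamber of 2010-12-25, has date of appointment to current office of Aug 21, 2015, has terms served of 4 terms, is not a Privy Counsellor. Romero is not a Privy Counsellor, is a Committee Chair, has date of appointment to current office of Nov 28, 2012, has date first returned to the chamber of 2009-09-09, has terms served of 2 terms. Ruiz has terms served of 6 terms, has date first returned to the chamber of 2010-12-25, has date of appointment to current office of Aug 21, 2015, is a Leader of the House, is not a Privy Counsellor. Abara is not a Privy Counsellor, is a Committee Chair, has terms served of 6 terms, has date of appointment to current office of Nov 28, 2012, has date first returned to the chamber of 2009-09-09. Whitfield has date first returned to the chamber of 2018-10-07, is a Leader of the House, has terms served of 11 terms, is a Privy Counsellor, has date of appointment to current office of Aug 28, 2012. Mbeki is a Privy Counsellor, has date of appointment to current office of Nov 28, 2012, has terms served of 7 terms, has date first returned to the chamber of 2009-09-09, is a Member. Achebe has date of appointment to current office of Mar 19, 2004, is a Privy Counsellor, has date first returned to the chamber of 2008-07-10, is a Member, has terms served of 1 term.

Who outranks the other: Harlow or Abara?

By date first returned to the chamber (earlier first): Achebe (2008-07-10); then Mbeki, Abara and Romero (each 2009-09-09); then Ruiz and Harlow (both 2010-12-25); then Whitfield (2018-10-07).
Mbeki, Abara and Romero all have date of appointment to current office Nov 28, 2012, so the next rule applies.
Among Mbeki, Abara and Romero, a Privy Counsellor before not a Privy Counsellor: Mbeki (a Privy Counsellor) before Abara and Romero (not a Privy Counsellor).
Abara and Romero are each Committee Chair, so the next rule applies.
Among Abara and Romero, by terms served (higher first): Abara (6 terms) before Romero (2 terms).
Ruiz and Harlow both have date of appointment to current office Aug 21, 2015, so the next rule applies.
Ruiz and Harlow are each not a Privy Counsellor, so the next rule applies.
Ruiz and Harlow are each Leader of the House, so the next rule applies.
Among Ruiz and Harlow, by terms served (higher first): Ruiz (6 terms) before Harlow (4 terms).
So Abara takes precedence.

Abara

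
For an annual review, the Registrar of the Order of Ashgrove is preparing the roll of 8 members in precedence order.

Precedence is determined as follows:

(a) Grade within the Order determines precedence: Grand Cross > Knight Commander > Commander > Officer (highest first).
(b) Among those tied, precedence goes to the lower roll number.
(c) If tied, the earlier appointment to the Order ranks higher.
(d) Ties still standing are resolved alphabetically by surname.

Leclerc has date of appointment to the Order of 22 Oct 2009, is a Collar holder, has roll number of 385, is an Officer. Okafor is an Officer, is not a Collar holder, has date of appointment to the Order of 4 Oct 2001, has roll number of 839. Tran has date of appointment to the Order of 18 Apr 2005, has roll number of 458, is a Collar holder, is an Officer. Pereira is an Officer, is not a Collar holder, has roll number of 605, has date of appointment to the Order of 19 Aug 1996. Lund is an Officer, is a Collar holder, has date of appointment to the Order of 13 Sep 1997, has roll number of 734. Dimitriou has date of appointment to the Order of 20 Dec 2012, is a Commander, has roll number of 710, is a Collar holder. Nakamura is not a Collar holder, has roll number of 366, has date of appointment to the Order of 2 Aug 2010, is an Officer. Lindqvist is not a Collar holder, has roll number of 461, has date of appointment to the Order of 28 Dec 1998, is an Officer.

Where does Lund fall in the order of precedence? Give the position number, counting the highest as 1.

7

By grade within the Order: Dimitriou (Commander); then Nakamura, Leclerc, Tran, Lindqvist, Pereira, Lund and Okafor (Officer).
Among Nakamura, Leclerc, Tran, Lindqvist, Pereira, Lund and Okafor, by roll number (lower first): Nakamura (366) before Leclerc (385) before Tran (458) before Lindqvist (461) before Pereira (605) before Lund (734) before Okafor (839).
Order: Dimitriou, Nakamura, Leclerc, Tran, Lindqvist, Pereira, Lund, Okafor. So position 7.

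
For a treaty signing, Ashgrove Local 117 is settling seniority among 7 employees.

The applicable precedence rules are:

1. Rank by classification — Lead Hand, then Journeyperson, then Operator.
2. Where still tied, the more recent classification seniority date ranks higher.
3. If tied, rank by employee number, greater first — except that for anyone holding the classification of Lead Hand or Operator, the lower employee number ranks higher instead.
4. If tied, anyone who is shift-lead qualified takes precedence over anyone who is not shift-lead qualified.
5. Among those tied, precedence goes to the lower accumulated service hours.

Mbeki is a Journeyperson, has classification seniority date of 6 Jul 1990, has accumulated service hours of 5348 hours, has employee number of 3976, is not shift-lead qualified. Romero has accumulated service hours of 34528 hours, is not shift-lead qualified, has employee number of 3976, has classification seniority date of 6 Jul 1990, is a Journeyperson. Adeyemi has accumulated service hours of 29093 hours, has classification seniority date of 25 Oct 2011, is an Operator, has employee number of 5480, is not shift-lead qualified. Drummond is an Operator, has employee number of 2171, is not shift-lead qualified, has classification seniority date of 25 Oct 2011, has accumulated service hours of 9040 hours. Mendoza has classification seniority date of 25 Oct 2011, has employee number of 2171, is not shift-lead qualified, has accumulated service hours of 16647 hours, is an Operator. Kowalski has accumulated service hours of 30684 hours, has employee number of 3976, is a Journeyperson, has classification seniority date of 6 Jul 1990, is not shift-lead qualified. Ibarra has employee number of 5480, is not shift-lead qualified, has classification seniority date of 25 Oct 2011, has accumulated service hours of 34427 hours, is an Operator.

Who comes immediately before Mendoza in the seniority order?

By classification: Mbeki, Kowalski and Romero (Journeyperson); then Drummond, Mendoza, Adeyemi and Ibarra (Operator).
Mbeki, Kowalski and Romero all have classification seniority date 6 Jul 1990, so the next rule applies.
Mbeki, Kowalski and Romero all have employee number 3976, so the next rule applies.
Mbeki, Kowalski and Romero are each not shift-lead qualified, so the next rule applies.
Among Mbeki, Kowalski and Romero, by accumulated service hours (lower first): Mbeki (5348 hours) before Kowalski (30684 hours) before Romero (34528 hours).
Drummond, Mendoza, Adeyemi and Ibarra all have classification seniority date 25 Oct 2011, so the next rule applies.
Among Drummond, Mendoza, Adeyemi and Ibarra, by employee number (lower first) (reversed rule for this group): Drummond and Mendoza (2171) before Adeyemi and Ibarra (5480).
Drummond and Mendoza are each not shift-lead qualified, so the next rule applies.
Among Drummond and Mendoza, by accumulated service hours (lower first): Drummond (9040 hours) before Mendoza (16647 hours).
Adeyemi and Ibarra are each not shift-lead qualified, so the next rule applies.
Among Adeyemi and Ibarra, by accumulated service hours (lower first): Adeyemi (29093 hours) before Ibarra (34427 hours).
Order: Mbeki, Kowalski, Romero, Drummond, Mendoza, Adeyemi, Ibarra.

Drummond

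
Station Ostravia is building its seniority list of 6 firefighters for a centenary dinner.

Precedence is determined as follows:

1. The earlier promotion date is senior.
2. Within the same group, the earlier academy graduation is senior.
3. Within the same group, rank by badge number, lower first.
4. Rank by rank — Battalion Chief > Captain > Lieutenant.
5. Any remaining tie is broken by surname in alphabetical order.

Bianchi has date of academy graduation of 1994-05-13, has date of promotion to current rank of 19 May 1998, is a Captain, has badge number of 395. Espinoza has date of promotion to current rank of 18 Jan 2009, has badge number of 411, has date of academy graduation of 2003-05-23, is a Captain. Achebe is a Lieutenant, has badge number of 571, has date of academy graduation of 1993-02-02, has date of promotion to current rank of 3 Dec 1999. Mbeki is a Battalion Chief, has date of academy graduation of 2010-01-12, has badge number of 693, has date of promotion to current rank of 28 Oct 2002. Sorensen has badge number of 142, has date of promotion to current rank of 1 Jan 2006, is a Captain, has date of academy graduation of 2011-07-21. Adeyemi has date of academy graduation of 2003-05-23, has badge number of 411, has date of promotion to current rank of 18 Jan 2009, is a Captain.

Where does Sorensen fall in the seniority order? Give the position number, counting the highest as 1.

By date of promotion to current rank (earlier first): Bianchi (19 May 1998); then Achebe (3 Dec 1999); then Mbeki (28 Oct 2002); then Sorensen (1 Jan 2006); then Adeyemi and Espinoza (both 18 Jan 2009).
Adeyemi and Espinoza both have date of academy graduation 2003-05-23, so the next rule applies.
Adeyemi and Espinoza both have badge number 411, so the next rule applies.
Adeyemi and Espinoza are each Captain, so the next rule applies.
Among Adeyemi and Espinoza, alphabetically by surname: Adeyemi before Espinoza.
Order: Bianchi, Achebe, Mbeki, Sorensen, Adeyemi, Espinoza. So position 4.

4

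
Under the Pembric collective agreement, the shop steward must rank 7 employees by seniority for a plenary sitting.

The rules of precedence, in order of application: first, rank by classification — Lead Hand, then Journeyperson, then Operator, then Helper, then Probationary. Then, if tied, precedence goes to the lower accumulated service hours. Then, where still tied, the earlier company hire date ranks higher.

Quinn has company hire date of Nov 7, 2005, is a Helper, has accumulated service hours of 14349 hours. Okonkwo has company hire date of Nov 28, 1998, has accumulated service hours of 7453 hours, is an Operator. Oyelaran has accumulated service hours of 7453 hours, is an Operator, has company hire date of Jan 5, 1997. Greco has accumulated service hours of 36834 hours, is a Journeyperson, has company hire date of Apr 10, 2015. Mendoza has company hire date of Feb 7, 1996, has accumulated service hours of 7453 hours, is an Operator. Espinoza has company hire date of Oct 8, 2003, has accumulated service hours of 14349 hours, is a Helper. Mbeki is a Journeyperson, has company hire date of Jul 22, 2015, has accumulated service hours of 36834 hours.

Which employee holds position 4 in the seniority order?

Oyelaran

By classification: Greco and Mbeki (Journeyperson); then Mendoza, Oyelaran and Okonkwo (Operator); then Espinoza and Quinn (Helper).
Greco and Mbeki both have accumulated service hours 36834 hours, so the next rule applies.
Among Greco and Mbeki, by company hire date (earlier first): Greco (Apr 10, 2015) before Mbeki (Jul 22, 2015).
Mendoza, Oyelaran and Okonkwo all have accumulated service hours 7453 hours, so the next rule applies.
Among Mendoza, Oyelaran and Okonkwo, by company hire date (earlier first): Mendoza (Feb 7, 1996) before Oyelaran (Jan 5, 1997) before Okonkwo (Nov 28, 1998).
Espinoza and Quinn both have accumulated service hours 14349 hours, so the next rule applies.
Among Espinoza and Quinn, by company hire date (earlier first): Espinoza (Oct 8, 2003) before Quinn (Nov 7, 2005).
Order: Greco, Mbeki, Mendoza, Oyelaran, Okonkwo, Espinoza, Quinn.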